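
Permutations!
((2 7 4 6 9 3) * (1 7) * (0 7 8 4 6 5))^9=(0 5 4 8 1 2 3 9 6 7)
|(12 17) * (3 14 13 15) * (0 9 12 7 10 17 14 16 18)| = |(0 9 12 14 13 15 3 16 18)(7 10 17)| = 9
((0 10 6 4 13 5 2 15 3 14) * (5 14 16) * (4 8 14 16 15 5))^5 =(2 5)(3 15)(4 16 13)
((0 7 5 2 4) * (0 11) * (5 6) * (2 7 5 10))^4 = ((0 5 7 6 10 2 4 11))^4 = (0 10)(2 5)(4 7)(6 11)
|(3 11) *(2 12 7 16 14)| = 10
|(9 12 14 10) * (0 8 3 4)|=4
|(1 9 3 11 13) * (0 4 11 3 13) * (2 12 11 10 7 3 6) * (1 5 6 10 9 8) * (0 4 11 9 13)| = |(0 11 4 13 5 6 2 12 9)(1 8)(3 10 7)| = 18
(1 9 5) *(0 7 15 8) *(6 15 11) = (0 7 11 6 15 8)(1 9 5) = [7, 9, 2, 3, 4, 1, 15, 11, 0, 5, 10, 6, 12, 13, 14, 8]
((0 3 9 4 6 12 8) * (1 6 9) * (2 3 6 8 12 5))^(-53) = (12)(0 2 8 5 1 6 3)(4 9)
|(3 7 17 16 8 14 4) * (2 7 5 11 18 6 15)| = |(2 7 17 16 8 14 4 3 5 11 18 6 15)| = 13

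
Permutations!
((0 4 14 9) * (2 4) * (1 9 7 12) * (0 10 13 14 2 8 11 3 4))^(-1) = ((0 8 11 3 4 2)(1 9 10 13 14 7 12))^(-1) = (0 2 4 3 11 8)(1 12 7 14 13 10 9)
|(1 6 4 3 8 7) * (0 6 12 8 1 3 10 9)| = 5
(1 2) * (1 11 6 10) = (1 2 11 6 10) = [0, 2, 11, 3, 4, 5, 10, 7, 8, 9, 1, 6]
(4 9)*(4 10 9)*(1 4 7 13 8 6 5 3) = (1 4 7 13 8 6 5 3)(9 10) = [0, 4, 2, 1, 7, 3, 5, 13, 6, 10, 9, 11, 12, 8]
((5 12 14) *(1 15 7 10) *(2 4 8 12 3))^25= ((1 15 7 10)(2 4 8 12 14 5 3))^25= (1 15 7 10)(2 14 4 5 8 3 12)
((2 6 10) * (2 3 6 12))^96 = ((2 12)(3 6 10))^96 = (12)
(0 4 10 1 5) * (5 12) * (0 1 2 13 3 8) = (0 4 10 2 13 3 8)(1 12 5) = [4, 12, 13, 8, 10, 1, 6, 7, 0, 9, 2, 11, 5, 3]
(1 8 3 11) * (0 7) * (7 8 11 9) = (0 8 3 9 7)(1 11) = [8, 11, 2, 9, 4, 5, 6, 0, 3, 7, 10, 1]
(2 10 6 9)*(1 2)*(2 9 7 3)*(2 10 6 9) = (1 2 6 7 3 10 9) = [0, 2, 6, 10, 4, 5, 7, 3, 8, 1, 9]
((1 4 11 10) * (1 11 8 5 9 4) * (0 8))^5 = ((0 8 5 9 4)(10 11))^5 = (10 11)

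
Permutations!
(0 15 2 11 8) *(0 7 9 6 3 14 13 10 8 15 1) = [1, 0, 11, 14, 4, 5, 3, 9, 7, 6, 8, 15, 12, 10, 13, 2] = (0 1)(2 11 15)(3 14 13 10 8 7 9 6)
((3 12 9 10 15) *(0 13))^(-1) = (0 13)(3 15 10 9 12)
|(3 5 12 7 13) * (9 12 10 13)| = 12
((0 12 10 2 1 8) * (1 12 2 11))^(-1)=((0 2 12 10 11 1 8))^(-1)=(0 8 1 11 10 12 2)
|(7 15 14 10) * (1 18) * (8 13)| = |(1 18)(7 15 14 10)(8 13)| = 4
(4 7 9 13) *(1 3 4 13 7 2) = (13)(1 3 4 2)(7 9) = [0, 3, 1, 4, 2, 5, 6, 9, 8, 7, 10, 11, 12, 13]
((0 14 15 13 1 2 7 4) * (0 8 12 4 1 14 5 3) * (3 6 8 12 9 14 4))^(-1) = ((0 5 6 8 9 14 15 13 4 12 3)(1 2 7))^(-1) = (0 3 12 4 13 15 14 9 8 6 5)(1 7 2)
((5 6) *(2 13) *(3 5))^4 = (13)(3 5 6)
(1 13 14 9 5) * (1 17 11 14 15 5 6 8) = (1 13 15 5 17 11 14 9 6 8) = [0, 13, 2, 3, 4, 17, 8, 7, 1, 6, 10, 14, 12, 15, 9, 5, 16, 11]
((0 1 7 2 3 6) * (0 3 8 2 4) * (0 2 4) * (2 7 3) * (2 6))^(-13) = (0 1 3 2 8 4 7)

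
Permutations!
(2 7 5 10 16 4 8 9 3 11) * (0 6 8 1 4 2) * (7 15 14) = (0 6 8 9 3 11)(1 4)(2 15 14 7 5 10 16) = [6, 4, 15, 11, 1, 10, 8, 5, 9, 3, 16, 0, 12, 13, 7, 14, 2]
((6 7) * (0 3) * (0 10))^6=(10)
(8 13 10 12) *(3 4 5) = [0, 1, 2, 4, 5, 3, 6, 7, 13, 9, 12, 11, 8, 10] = (3 4 5)(8 13 10 12)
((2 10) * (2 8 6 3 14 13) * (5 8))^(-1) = ((2 10 5 8 6 3 14 13))^(-1) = (2 13 14 3 6 8 5 10)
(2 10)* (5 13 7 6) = [0, 1, 10, 3, 4, 13, 5, 6, 8, 9, 2, 11, 12, 7] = (2 10)(5 13 7 6)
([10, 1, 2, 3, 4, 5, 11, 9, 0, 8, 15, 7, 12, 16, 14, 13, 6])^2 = [15, 1, 2, 3, 4, 5, 7, 8, 10, 0, 13, 9, 12, 6, 14, 16, 11]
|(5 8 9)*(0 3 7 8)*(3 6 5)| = 12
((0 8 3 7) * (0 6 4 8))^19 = (3 8 4 6 7)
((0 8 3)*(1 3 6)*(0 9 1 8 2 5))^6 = (9)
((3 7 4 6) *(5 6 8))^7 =(3 7 4 8 5 6)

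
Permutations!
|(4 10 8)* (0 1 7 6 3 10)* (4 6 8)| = 8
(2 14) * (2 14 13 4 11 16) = (2 13 4 11 16) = [0, 1, 13, 3, 11, 5, 6, 7, 8, 9, 10, 16, 12, 4, 14, 15, 2]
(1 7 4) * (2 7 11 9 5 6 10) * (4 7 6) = (1 11 9 5 4)(2 6 10) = [0, 11, 6, 3, 1, 4, 10, 7, 8, 5, 2, 9]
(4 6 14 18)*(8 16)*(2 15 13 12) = (2 15 13 12)(4 6 14 18)(8 16) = [0, 1, 15, 3, 6, 5, 14, 7, 16, 9, 10, 11, 2, 12, 18, 13, 8, 17, 4]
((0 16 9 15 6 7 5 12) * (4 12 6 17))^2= (0 9 17 12 16 15 4)(5 7 6)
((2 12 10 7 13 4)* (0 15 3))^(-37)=((0 15 3)(2 12 10 7 13 4))^(-37)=(0 3 15)(2 4 13 7 10 12)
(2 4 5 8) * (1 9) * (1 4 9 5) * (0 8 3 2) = (0 8)(1 5 3 2 9 4) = [8, 5, 9, 2, 1, 3, 6, 7, 0, 4]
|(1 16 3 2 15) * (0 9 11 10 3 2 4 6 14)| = |(0 9 11 10 3 4 6 14)(1 16 2 15)| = 8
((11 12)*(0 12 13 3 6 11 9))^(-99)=(3 6 11 13)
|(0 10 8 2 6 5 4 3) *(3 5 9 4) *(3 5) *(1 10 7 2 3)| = 10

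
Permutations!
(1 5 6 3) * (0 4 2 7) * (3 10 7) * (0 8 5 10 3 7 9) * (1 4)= (0 1 10 9)(2 7 8 5 6 3 4)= [1, 10, 7, 4, 2, 6, 3, 8, 5, 0, 9]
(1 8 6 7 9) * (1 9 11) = (1 8 6 7 11) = [0, 8, 2, 3, 4, 5, 7, 11, 6, 9, 10, 1]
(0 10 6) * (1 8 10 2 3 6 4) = (0 2 3 6)(1 8 10 4) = [2, 8, 3, 6, 1, 5, 0, 7, 10, 9, 4]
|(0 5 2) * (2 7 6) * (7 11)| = |(0 5 11 7 6 2)| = 6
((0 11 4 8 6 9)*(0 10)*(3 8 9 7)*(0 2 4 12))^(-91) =(0 12 11)(2 4 9 10)(3 8 6 7)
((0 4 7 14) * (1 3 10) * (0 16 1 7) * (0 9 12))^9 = (0 4 9 12)(1 7)(3 14)(10 16)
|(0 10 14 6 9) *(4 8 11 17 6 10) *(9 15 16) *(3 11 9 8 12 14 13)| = |(0 4 12 14 10 13 3 11 17 6 15 16 8 9)| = 14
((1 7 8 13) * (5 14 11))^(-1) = (1 13 8 7)(5 11 14)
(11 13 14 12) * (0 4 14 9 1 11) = (0 4 14 12)(1 11 13 9) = [4, 11, 2, 3, 14, 5, 6, 7, 8, 1, 10, 13, 0, 9, 12]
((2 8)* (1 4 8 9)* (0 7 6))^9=(1 9 2 8 4)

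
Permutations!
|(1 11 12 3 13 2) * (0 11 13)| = 12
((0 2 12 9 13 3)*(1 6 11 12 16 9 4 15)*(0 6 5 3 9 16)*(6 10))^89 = (16)(0 2)(1 15 4 12 11 6 10 3 5)(9 13)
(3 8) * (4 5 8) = (3 4 5 8) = [0, 1, 2, 4, 5, 8, 6, 7, 3]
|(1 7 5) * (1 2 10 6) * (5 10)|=|(1 7 10 6)(2 5)|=4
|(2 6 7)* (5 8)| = |(2 6 7)(5 8)| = 6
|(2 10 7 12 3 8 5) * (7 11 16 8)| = 6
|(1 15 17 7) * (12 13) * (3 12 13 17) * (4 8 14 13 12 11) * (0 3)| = |(0 3 11 4 8 14 13 12 17 7 1 15)| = 12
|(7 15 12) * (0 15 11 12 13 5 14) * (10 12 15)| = |(0 10 12 7 11 15 13 5 14)| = 9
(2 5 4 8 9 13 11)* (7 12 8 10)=(2 5 4 10 7 12 8 9 13 11)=[0, 1, 5, 3, 10, 4, 6, 12, 9, 13, 7, 2, 8, 11]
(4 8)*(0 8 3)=(0 8 4 3)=[8, 1, 2, 0, 3, 5, 6, 7, 4]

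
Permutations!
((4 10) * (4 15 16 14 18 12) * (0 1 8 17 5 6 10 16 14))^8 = (0 14 17 4 10 1 18 5 16 15 8 12 6)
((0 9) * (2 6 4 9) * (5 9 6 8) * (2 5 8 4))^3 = (9)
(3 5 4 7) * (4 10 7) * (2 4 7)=[0, 1, 4, 5, 7, 10, 6, 3, 8, 9, 2]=(2 4 7 3 5 10)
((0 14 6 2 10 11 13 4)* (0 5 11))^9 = ((0 14 6 2 10)(4 5 11 13))^9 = (0 10 2 6 14)(4 5 11 13)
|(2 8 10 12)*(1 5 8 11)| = 7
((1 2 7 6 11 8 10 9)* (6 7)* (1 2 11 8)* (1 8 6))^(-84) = (11)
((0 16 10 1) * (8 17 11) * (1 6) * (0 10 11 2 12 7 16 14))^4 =((0 14)(1 10 6)(2 12 7 16 11 8 17))^4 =(1 10 6)(2 11 12 8 7 17 16)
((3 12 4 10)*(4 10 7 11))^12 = ((3 12 10)(4 7 11))^12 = (12)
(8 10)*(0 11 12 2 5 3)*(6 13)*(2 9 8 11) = (0 2 5 3)(6 13)(8 10 11 12 9) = [2, 1, 5, 0, 4, 3, 13, 7, 10, 8, 11, 12, 9, 6]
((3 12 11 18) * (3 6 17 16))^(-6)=(3 12 11 18 6 17 16)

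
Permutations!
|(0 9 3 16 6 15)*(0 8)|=7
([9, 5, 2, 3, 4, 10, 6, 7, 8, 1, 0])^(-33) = [1, 10, 2, 3, 4, 0, 6, 7, 8, 5, 9]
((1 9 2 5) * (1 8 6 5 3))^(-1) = ((1 9 2 3)(5 8 6))^(-1) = (1 3 2 9)(5 6 8)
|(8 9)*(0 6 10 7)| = |(0 6 10 7)(8 9)| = 4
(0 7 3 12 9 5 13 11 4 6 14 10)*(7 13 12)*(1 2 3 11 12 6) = (0 13 12 9 5 6 14 10)(1 2 3 7 11 4) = [13, 2, 3, 7, 1, 6, 14, 11, 8, 5, 0, 4, 9, 12, 10]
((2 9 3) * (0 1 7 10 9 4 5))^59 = ((0 1 7 10 9 3 2 4 5))^59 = (0 3 1 2 7 4 10 5 9)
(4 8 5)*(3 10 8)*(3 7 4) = (3 10 8 5)(4 7) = [0, 1, 2, 10, 7, 3, 6, 4, 5, 9, 8]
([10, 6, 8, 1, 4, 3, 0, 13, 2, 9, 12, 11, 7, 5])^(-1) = (0 6 1 3 5 13 7 12 10)(2 8)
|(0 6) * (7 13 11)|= |(0 6)(7 13 11)|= 6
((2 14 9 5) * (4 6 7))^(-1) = (2 5 9 14)(4 7 6) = ((2 14 9 5)(4 6 7))^(-1)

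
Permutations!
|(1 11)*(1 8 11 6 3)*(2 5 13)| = |(1 6 3)(2 5 13)(8 11)| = 6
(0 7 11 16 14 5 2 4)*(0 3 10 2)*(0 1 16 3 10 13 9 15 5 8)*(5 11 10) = (0 7 10 2 4 5 1 16 14 8)(3 13 9 15 11) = [7, 16, 4, 13, 5, 1, 6, 10, 0, 15, 2, 3, 12, 9, 8, 11, 14]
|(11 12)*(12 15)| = 3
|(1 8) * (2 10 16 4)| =4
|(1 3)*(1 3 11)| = |(1 11)| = 2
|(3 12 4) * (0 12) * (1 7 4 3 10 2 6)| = |(0 12 3)(1 7 4 10 2 6)| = 6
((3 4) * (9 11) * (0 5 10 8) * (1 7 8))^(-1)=(0 8 7 1 10 5)(3 4)(9 11)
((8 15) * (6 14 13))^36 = ((6 14 13)(8 15))^36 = (15)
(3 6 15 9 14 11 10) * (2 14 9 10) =(2 14 11)(3 6 15 10) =[0, 1, 14, 6, 4, 5, 15, 7, 8, 9, 3, 2, 12, 13, 11, 10]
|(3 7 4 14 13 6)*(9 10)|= 6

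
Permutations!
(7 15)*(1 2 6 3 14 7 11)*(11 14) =(1 2 6 3 11)(7 15 14) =[0, 2, 6, 11, 4, 5, 3, 15, 8, 9, 10, 1, 12, 13, 7, 14]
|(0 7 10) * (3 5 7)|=5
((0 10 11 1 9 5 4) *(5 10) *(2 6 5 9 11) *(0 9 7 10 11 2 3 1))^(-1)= ((0 7 10 3 1 2 6 5 4 9 11))^(-1)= (0 11 9 4 5 6 2 1 3 10 7)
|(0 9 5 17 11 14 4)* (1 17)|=8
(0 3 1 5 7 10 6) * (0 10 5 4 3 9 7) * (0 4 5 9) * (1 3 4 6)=(1 5 6 10)(7 9)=[0, 5, 2, 3, 4, 6, 10, 9, 8, 7, 1]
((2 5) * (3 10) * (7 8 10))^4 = (10) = ((2 5)(3 7 8 10))^4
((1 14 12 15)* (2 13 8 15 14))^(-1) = ((1 2 13 8 15)(12 14))^(-1) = (1 15 8 13 2)(12 14)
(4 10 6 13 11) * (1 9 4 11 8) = [0, 9, 2, 3, 10, 5, 13, 7, 1, 4, 6, 11, 12, 8] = (1 9 4 10 6 13 8)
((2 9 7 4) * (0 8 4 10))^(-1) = (0 10 7 9 2 4 8)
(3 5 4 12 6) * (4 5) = (3 4 12 6) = [0, 1, 2, 4, 12, 5, 3, 7, 8, 9, 10, 11, 6]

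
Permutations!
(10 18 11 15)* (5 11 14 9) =(5 11 15 10 18 14 9) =[0, 1, 2, 3, 4, 11, 6, 7, 8, 5, 18, 15, 12, 13, 9, 10, 16, 17, 14]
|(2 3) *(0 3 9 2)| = |(0 3)(2 9)| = 2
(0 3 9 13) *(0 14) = (0 3 9 13 14) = [3, 1, 2, 9, 4, 5, 6, 7, 8, 13, 10, 11, 12, 14, 0]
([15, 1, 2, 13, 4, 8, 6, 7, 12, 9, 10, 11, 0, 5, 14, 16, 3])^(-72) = (16)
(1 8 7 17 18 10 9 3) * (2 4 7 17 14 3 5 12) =(1 8 17 18 10 9 5 12 2 4 7 14 3) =[0, 8, 4, 1, 7, 12, 6, 14, 17, 5, 9, 11, 2, 13, 3, 15, 16, 18, 10]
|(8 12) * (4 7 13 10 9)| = |(4 7 13 10 9)(8 12)| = 10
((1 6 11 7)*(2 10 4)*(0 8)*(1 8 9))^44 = ((0 9 1 6 11 7 8)(2 10 4))^44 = (0 1 11 8 9 6 7)(2 4 10)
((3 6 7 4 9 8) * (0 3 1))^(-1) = ((0 3 6 7 4 9 8 1))^(-1) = (0 1 8 9 4 7 6 3)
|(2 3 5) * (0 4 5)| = 5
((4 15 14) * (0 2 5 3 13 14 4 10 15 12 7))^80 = (0 3 10 12 2 13 15 7 5 14 4)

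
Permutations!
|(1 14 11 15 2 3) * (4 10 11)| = |(1 14 4 10 11 15 2 3)| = 8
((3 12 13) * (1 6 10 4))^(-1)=((1 6 10 4)(3 12 13))^(-1)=(1 4 10 6)(3 13 12)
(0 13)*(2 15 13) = (0 2 15 13) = [2, 1, 15, 3, 4, 5, 6, 7, 8, 9, 10, 11, 12, 0, 14, 13]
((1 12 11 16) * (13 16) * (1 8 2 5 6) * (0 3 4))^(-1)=(0 4 3)(1 6 5 2 8 16 13 11 12)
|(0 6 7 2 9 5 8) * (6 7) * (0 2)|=4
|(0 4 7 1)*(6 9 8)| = 12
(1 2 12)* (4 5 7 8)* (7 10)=(1 2 12)(4 5 10 7 8)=[0, 2, 12, 3, 5, 10, 6, 8, 4, 9, 7, 11, 1]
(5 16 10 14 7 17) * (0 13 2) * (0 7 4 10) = (0 13 2 7 17 5 16)(4 10 14) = [13, 1, 7, 3, 10, 16, 6, 17, 8, 9, 14, 11, 12, 2, 4, 15, 0, 5]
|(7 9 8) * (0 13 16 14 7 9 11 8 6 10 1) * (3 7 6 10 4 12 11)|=12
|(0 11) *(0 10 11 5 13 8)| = |(0 5 13 8)(10 11)| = 4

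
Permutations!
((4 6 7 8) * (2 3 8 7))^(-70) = (8)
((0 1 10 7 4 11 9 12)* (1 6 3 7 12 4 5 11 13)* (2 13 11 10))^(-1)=((0 6 3 7 5 10 12)(1 2 13)(4 11 9))^(-1)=(0 12 10 5 7 3 6)(1 13 2)(4 9 11)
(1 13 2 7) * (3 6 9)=(1 13 2 7)(3 6 9)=[0, 13, 7, 6, 4, 5, 9, 1, 8, 3, 10, 11, 12, 2]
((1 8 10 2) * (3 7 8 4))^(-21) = ((1 4 3 7 8 10 2))^(-21) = (10)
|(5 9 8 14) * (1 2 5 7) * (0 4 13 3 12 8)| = 12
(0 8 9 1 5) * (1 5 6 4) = (0 8 9 5)(1 6 4) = [8, 6, 2, 3, 1, 0, 4, 7, 9, 5]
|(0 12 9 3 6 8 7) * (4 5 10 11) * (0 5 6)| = |(0 12 9 3)(4 6 8 7 5 10 11)| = 28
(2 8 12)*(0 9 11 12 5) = (0 9 11 12 2 8 5) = [9, 1, 8, 3, 4, 0, 6, 7, 5, 11, 10, 12, 2]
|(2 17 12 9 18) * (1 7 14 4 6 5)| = |(1 7 14 4 6 5)(2 17 12 9 18)| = 30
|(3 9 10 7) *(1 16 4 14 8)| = |(1 16 4 14 8)(3 9 10 7)| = 20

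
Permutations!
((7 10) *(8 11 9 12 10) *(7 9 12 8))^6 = ((8 11 12 10 9))^6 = (8 11 12 10 9)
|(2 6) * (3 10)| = 2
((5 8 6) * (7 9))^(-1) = (5 6 8)(7 9)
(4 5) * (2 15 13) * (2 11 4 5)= (2 15 13 11 4)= [0, 1, 15, 3, 2, 5, 6, 7, 8, 9, 10, 4, 12, 11, 14, 13]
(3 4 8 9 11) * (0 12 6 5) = (0 12 6 5)(3 4 8 9 11) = [12, 1, 2, 4, 8, 0, 5, 7, 9, 11, 10, 3, 6]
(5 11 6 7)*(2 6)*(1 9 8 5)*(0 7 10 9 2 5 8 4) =(0 7 1 2 6 10 9 4)(5 11) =[7, 2, 6, 3, 0, 11, 10, 1, 8, 4, 9, 5]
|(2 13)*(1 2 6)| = |(1 2 13 6)| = 4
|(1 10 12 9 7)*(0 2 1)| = 7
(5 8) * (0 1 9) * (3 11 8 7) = (0 1 9)(3 11 8 5 7) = [1, 9, 2, 11, 4, 7, 6, 3, 5, 0, 10, 8]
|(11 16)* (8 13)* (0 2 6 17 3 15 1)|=14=|(0 2 6 17 3 15 1)(8 13)(11 16)|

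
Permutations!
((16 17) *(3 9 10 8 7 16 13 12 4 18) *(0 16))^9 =(0 10 18 13)(3 12 16 8)(4 17 7 9)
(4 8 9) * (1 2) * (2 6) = (1 6 2)(4 8 9) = [0, 6, 1, 3, 8, 5, 2, 7, 9, 4]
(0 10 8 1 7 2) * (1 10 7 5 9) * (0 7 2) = (0 2 7)(1 5 9)(8 10) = [2, 5, 7, 3, 4, 9, 6, 0, 10, 1, 8]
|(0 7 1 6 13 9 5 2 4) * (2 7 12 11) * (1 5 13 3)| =30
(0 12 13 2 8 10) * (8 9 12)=(0 8 10)(2 9 12 13)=[8, 1, 9, 3, 4, 5, 6, 7, 10, 12, 0, 11, 13, 2]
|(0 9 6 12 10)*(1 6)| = |(0 9 1 6 12 10)| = 6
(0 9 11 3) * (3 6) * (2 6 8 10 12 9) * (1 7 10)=(0 2 6 3)(1 7 10 12 9 11 8)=[2, 7, 6, 0, 4, 5, 3, 10, 1, 11, 12, 8, 9]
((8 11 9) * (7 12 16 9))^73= (7 12 16 9 8 11)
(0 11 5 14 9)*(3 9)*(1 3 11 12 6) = (0 12 6 1 3 9)(5 14 11) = [12, 3, 2, 9, 4, 14, 1, 7, 8, 0, 10, 5, 6, 13, 11]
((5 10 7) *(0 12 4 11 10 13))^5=(0 7 4 13 10 12 5 11)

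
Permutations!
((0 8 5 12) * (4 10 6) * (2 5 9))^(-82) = ((0 8 9 2 5 12)(4 10 6))^(-82) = (0 9 5)(2 12 8)(4 6 10)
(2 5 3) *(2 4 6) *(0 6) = (0 6 2 5 3 4) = [6, 1, 5, 4, 0, 3, 2]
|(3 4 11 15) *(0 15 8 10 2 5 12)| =10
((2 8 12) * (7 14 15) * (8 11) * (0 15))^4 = ((0 15 7 14)(2 11 8 12))^4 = (15)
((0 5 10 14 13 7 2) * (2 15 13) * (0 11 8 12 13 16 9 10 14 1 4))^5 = (0 8 16)(1 2 7)(4 11 15)(5 12 9)(10 14 13) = ((0 5 14 2 11 8 12 13 7 15 16 9 10 1 4))^5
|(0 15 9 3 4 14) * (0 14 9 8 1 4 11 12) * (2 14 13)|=9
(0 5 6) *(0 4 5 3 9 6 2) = (0 3 9 6 4 5 2) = [3, 1, 0, 9, 5, 2, 4, 7, 8, 6]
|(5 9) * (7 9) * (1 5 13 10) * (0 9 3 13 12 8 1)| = |(0 9 12 8 1 5 7 3 13 10)| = 10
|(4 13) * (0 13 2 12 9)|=6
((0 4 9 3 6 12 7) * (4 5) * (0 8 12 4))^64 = ((0 5)(3 6 4 9)(7 8 12))^64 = (7 8 12)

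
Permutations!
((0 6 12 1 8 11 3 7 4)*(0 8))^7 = ((0 6 12 1)(3 7 4 8 11))^7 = (0 1 12 6)(3 4 11 7 8)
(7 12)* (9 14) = (7 12)(9 14) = [0, 1, 2, 3, 4, 5, 6, 12, 8, 14, 10, 11, 7, 13, 9]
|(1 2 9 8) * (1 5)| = 5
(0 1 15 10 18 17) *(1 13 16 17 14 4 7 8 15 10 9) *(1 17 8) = (0 13 16 8 15 9 17)(1 10 18 14 4 7) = [13, 10, 2, 3, 7, 5, 6, 1, 15, 17, 18, 11, 12, 16, 4, 9, 8, 0, 14]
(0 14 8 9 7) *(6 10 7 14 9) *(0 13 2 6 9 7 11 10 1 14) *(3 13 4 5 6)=[7, 14, 3, 13, 5, 6, 1, 4, 9, 0, 11, 10, 12, 2, 8]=(0 7 4 5 6 1 14 8 9)(2 3 13)(10 11)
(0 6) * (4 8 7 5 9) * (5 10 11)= (0 6)(4 8 7 10 11 5 9)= [6, 1, 2, 3, 8, 9, 0, 10, 7, 4, 11, 5]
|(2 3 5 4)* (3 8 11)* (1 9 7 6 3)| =|(1 9 7 6 3 5 4 2 8 11)| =10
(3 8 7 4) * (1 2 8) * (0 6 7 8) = [6, 2, 0, 1, 3, 5, 7, 4, 8] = (8)(0 6 7 4 3 1 2)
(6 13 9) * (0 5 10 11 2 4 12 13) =(0 5 10 11 2 4 12 13 9 6) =[5, 1, 4, 3, 12, 10, 0, 7, 8, 6, 11, 2, 13, 9]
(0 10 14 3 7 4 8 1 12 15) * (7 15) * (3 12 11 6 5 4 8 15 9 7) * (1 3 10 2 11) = (0 2 11 6 5 4 15)(3 9 7 8)(10 14 12) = [2, 1, 11, 9, 15, 4, 5, 8, 3, 7, 14, 6, 10, 13, 12, 0]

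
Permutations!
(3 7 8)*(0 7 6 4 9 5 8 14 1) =(0 7 14 1)(3 6 4 9 5 8) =[7, 0, 2, 6, 9, 8, 4, 14, 3, 5, 10, 11, 12, 13, 1]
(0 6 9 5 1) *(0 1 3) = (0 6 9 5 3) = [6, 1, 2, 0, 4, 3, 9, 7, 8, 5]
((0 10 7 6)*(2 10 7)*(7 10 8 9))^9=((0 10 2 8 9 7 6))^9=(0 2 9 6 10 8 7)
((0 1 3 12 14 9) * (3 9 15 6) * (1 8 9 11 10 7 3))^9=((0 8 9)(1 11 10 7 3 12 14 15 6))^9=(15)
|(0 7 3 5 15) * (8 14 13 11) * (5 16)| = 12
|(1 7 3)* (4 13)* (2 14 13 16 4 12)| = |(1 7 3)(2 14 13 12)(4 16)| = 12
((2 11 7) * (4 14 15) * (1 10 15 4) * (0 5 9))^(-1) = (0 9 5)(1 15 10)(2 7 11)(4 14)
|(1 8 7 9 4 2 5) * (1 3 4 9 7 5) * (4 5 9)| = 10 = |(1 8 9 4 2)(3 5)|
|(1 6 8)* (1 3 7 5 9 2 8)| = |(1 6)(2 8 3 7 5 9)| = 6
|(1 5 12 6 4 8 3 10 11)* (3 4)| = 14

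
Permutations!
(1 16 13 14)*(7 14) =(1 16 13 7 14) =[0, 16, 2, 3, 4, 5, 6, 14, 8, 9, 10, 11, 12, 7, 1, 15, 13]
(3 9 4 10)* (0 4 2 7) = (0 4 10 3 9 2 7) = [4, 1, 7, 9, 10, 5, 6, 0, 8, 2, 3]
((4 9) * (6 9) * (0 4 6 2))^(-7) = (0 2 4)(6 9)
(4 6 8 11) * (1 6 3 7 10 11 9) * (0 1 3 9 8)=(0 1 6)(3 7 10 11 4 9)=[1, 6, 2, 7, 9, 5, 0, 10, 8, 3, 11, 4]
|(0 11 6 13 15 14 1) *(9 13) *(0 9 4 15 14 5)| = 12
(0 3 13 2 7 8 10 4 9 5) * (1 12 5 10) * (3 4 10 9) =(0 4 3 13 2 7 8 1 12 5) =[4, 12, 7, 13, 3, 0, 6, 8, 1, 9, 10, 11, 5, 2]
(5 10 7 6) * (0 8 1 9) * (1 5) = [8, 9, 2, 3, 4, 10, 1, 6, 5, 0, 7] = (0 8 5 10 7 6 1 9)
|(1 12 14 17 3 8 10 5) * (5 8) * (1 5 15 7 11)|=8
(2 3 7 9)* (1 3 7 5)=(1 3 5)(2 7 9)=[0, 3, 7, 5, 4, 1, 6, 9, 8, 2]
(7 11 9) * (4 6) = (4 6)(7 11 9) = [0, 1, 2, 3, 6, 5, 4, 11, 8, 7, 10, 9]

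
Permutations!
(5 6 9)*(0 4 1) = (0 4 1)(5 6 9) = [4, 0, 2, 3, 1, 6, 9, 7, 8, 5]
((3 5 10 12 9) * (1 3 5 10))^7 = (1 3 10 12 9 5)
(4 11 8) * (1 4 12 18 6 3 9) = (1 4 11 8 12 18 6 3 9) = [0, 4, 2, 9, 11, 5, 3, 7, 12, 1, 10, 8, 18, 13, 14, 15, 16, 17, 6]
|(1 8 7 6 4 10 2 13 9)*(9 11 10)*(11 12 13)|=|(1 8 7 6 4 9)(2 11 10)(12 13)|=6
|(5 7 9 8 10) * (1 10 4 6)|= 8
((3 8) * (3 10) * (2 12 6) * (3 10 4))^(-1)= ((2 12 6)(3 8 4))^(-1)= (2 6 12)(3 4 8)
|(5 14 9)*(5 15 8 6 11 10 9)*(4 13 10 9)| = 30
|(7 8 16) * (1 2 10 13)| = 12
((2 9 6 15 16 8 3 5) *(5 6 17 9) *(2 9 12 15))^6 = (2 16 9 3 12)(5 8 17 6 15)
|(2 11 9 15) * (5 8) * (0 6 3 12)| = 4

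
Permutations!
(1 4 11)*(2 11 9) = (1 4 9 2 11) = [0, 4, 11, 3, 9, 5, 6, 7, 8, 2, 10, 1]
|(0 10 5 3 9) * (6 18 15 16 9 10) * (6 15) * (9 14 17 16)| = |(0 15 9)(3 10 5)(6 18)(14 17 16)| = 6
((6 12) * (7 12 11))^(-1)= (6 12 7 11)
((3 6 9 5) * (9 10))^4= ((3 6 10 9 5))^4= (3 5 9 10 6)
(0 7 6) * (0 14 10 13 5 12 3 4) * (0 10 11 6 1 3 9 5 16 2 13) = (0 7 1 3 4 10)(2 13 16)(5 12 9)(6 14 11) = [7, 3, 13, 4, 10, 12, 14, 1, 8, 5, 0, 6, 9, 16, 11, 15, 2]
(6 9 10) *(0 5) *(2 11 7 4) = (0 5)(2 11 7 4)(6 9 10) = [5, 1, 11, 3, 2, 0, 9, 4, 8, 10, 6, 7]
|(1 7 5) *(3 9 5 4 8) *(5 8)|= 12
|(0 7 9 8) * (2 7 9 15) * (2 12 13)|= 15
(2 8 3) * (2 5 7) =(2 8 3 5 7) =[0, 1, 8, 5, 4, 7, 6, 2, 3]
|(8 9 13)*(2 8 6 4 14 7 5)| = |(2 8 9 13 6 4 14 7 5)| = 9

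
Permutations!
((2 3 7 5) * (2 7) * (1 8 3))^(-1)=(1 2 3 8)(5 7)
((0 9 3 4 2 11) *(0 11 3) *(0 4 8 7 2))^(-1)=(11)(0 4 9)(2 7 8 3)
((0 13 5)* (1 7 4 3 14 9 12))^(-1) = (0 5 13)(1 12 9 14 3 4 7)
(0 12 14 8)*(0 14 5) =[12, 1, 2, 3, 4, 0, 6, 7, 14, 9, 10, 11, 5, 13, 8] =(0 12 5)(8 14)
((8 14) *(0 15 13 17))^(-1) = (0 17 13 15)(8 14)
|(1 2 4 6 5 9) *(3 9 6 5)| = |(1 2 4 5 6 3 9)| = 7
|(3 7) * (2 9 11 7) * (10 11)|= 6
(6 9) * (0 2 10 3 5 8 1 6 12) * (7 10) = [2, 6, 7, 5, 4, 8, 9, 10, 1, 12, 3, 11, 0] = (0 2 7 10 3 5 8 1 6 9 12)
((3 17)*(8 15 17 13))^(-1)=(3 17 15 8 13)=((3 13 8 15 17))^(-1)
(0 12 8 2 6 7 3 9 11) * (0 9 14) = (0 12 8 2 6 7 3 14)(9 11) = [12, 1, 6, 14, 4, 5, 7, 3, 2, 11, 10, 9, 8, 13, 0]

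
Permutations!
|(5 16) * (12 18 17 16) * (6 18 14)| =|(5 12 14 6 18 17 16)| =7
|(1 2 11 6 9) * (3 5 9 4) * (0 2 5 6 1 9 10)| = 6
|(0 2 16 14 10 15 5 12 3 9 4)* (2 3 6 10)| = |(0 3 9 4)(2 16 14)(5 12 6 10 15)| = 60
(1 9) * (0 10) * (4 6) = (0 10)(1 9)(4 6) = [10, 9, 2, 3, 6, 5, 4, 7, 8, 1, 0]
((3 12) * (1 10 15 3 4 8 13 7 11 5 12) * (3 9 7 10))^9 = (1 3)(4 12 5 11 7 9 15 10 13 8)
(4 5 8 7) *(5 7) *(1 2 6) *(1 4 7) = (1 2 6 4)(5 8) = [0, 2, 6, 3, 1, 8, 4, 7, 5]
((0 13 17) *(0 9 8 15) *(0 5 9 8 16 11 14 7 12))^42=((0 13 17 8 15 5 9 16 11 14 7 12))^42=(0 9)(5 12)(7 15)(8 14)(11 17)(13 16)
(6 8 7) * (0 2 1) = (0 2 1)(6 8 7) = [2, 0, 1, 3, 4, 5, 8, 6, 7]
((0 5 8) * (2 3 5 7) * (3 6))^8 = ((0 7 2 6 3 5 8))^8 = (0 7 2 6 3 5 8)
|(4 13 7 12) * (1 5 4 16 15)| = 8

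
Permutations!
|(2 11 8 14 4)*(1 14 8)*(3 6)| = 10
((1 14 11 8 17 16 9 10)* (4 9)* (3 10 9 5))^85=((1 14 11 8 17 16 4 5 3 10))^85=(1 16)(3 8)(4 14)(5 11)(10 17)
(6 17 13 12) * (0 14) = (0 14)(6 17 13 12) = [14, 1, 2, 3, 4, 5, 17, 7, 8, 9, 10, 11, 6, 12, 0, 15, 16, 13]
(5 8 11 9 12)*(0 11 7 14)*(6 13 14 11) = (0 6 13 14)(5 8 7 11 9 12) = [6, 1, 2, 3, 4, 8, 13, 11, 7, 12, 10, 9, 5, 14, 0]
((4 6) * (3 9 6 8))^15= (9)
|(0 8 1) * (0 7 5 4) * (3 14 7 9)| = |(0 8 1 9 3 14 7 5 4)| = 9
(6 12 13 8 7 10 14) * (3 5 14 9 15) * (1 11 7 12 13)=[0, 11, 2, 5, 4, 14, 13, 10, 12, 15, 9, 7, 1, 8, 6, 3]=(1 11 7 10 9 15 3 5 14 6 13 8 12)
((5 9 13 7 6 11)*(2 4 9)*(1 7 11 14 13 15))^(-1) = ((1 7 6 14 13 11 5 2 4 9 15))^(-1) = (1 15 9 4 2 5 11 13 14 6 7)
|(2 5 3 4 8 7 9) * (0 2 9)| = 7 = |(9)(0 2 5 3 4 8 7)|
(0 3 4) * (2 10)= [3, 1, 10, 4, 0, 5, 6, 7, 8, 9, 2]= (0 3 4)(2 10)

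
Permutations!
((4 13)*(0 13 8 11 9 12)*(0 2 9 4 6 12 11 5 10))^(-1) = ((0 13 6 12 2 9 11 4 8 5 10))^(-1) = (0 10 5 8 4 11 9 2 12 6 13)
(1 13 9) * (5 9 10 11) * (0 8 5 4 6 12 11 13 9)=(0 8 5)(1 9)(4 6 12 11)(10 13)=[8, 9, 2, 3, 6, 0, 12, 7, 5, 1, 13, 4, 11, 10]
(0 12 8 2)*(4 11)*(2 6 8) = [12, 1, 0, 3, 11, 5, 8, 7, 6, 9, 10, 4, 2] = (0 12 2)(4 11)(6 8)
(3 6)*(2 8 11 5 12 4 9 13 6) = (2 8 11 5 12 4 9 13 6 3) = [0, 1, 8, 2, 9, 12, 3, 7, 11, 13, 10, 5, 4, 6]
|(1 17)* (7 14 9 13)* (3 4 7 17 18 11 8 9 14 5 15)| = 35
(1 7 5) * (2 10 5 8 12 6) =[0, 7, 10, 3, 4, 1, 2, 8, 12, 9, 5, 11, 6] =(1 7 8 12 6 2 10 5)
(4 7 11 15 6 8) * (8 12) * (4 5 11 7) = (5 11 15 6 12 8) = [0, 1, 2, 3, 4, 11, 12, 7, 5, 9, 10, 15, 8, 13, 14, 6]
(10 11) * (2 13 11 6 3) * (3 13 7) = (2 7 3)(6 13 11 10) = [0, 1, 7, 2, 4, 5, 13, 3, 8, 9, 6, 10, 12, 11]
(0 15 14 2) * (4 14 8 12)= [15, 1, 0, 3, 14, 5, 6, 7, 12, 9, 10, 11, 4, 13, 2, 8]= (0 15 8 12 4 14 2)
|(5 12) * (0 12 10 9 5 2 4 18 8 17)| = |(0 12 2 4 18 8 17)(5 10 9)| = 21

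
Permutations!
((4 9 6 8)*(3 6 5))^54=((3 6 8 4 9 5))^54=(9)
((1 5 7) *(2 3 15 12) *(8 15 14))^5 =(1 7 5)(2 12 15 8 14 3)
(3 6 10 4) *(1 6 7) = (1 6 10 4 3 7) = [0, 6, 2, 7, 3, 5, 10, 1, 8, 9, 4]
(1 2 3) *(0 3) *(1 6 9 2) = [3, 1, 0, 6, 4, 5, 9, 7, 8, 2] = (0 3 6 9 2)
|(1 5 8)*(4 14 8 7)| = |(1 5 7 4 14 8)| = 6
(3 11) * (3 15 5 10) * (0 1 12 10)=[1, 12, 2, 11, 4, 0, 6, 7, 8, 9, 3, 15, 10, 13, 14, 5]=(0 1 12 10 3 11 15 5)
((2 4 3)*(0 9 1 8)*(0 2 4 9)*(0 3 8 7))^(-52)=(0 2)(1 4)(3 9)(7 8)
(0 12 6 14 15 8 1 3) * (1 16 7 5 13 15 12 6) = (0 6 14 12 1 3)(5 13 15 8 16 7) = [6, 3, 2, 0, 4, 13, 14, 5, 16, 9, 10, 11, 1, 15, 12, 8, 7]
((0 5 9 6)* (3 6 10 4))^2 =(0 9 4 6 5 10 3)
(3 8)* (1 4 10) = (1 4 10)(3 8) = [0, 4, 2, 8, 10, 5, 6, 7, 3, 9, 1]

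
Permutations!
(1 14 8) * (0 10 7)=(0 10 7)(1 14 8)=[10, 14, 2, 3, 4, 5, 6, 0, 1, 9, 7, 11, 12, 13, 8]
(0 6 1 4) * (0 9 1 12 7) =(0 6 12 7)(1 4 9) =[6, 4, 2, 3, 9, 5, 12, 0, 8, 1, 10, 11, 7]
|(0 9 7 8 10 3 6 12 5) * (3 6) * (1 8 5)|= |(0 9 7 5)(1 8 10 6 12)|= 20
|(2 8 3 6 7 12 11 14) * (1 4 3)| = 10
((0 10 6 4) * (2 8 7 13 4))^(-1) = ((0 10 6 2 8 7 13 4))^(-1) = (0 4 13 7 8 2 6 10)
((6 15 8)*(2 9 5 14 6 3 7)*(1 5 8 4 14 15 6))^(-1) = ((1 5 15 4 14)(2 9 8 3 7))^(-1) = (1 14 4 15 5)(2 7 3 8 9)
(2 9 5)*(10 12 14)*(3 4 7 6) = [0, 1, 9, 4, 7, 2, 3, 6, 8, 5, 12, 11, 14, 13, 10] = (2 9 5)(3 4 7 6)(10 12 14)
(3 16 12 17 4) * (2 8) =(2 8)(3 16 12 17 4) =[0, 1, 8, 16, 3, 5, 6, 7, 2, 9, 10, 11, 17, 13, 14, 15, 12, 4]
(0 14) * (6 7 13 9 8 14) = (0 6 7 13 9 8 14) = [6, 1, 2, 3, 4, 5, 7, 13, 14, 8, 10, 11, 12, 9, 0]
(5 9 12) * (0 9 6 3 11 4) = (0 9 12 5 6 3 11 4) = [9, 1, 2, 11, 0, 6, 3, 7, 8, 12, 10, 4, 5]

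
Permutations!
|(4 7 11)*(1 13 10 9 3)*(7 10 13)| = 7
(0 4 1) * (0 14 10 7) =(0 4 1 14 10 7) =[4, 14, 2, 3, 1, 5, 6, 0, 8, 9, 7, 11, 12, 13, 10]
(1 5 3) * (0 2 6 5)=[2, 0, 6, 1, 4, 3, 5]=(0 2 6 5 3 1)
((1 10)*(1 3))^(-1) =(1 3 10)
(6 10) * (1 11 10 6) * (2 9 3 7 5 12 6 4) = [0, 11, 9, 7, 2, 12, 4, 5, 8, 3, 1, 10, 6] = (1 11 10)(2 9 3 7 5 12 6 4)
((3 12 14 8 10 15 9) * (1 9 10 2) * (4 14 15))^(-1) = ((1 9 3 12 15 10 4 14 8 2))^(-1) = (1 2 8 14 4 10 15 12 3 9)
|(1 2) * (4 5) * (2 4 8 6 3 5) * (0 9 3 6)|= 15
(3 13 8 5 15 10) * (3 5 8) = (3 13)(5 15 10) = [0, 1, 2, 13, 4, 15, 6, 7, 8, 9, 5, 11, 12, 3, 14, 10]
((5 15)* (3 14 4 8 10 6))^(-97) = (3 6 10 8 4 14)(5 15) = ((3 14 4 8 10 6)(5 15))^(-97)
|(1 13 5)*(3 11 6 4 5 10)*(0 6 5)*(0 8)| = |(0 6 4 8)(1 13 10 3 11 5)| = 12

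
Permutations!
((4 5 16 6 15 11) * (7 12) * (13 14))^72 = (16)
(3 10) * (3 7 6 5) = (3 10 7 6 5) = [0, 1, 2, 10, 4, 3, 5, 6, 8, 9, 7]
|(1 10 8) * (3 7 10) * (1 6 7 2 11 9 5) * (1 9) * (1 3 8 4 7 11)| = 6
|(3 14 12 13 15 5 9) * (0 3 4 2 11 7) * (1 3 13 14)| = |(0 13 15 5 9 4 2 11 7)(1 3)(12 14)| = 18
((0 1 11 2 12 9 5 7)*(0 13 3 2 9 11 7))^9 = (0 5 9 11 12 2 3 13 7 1)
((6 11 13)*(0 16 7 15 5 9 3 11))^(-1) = ((0 16 7 15 5 9 3 11 13 6))^(-1) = (0 6 13 11 3 9 5 15 7 16)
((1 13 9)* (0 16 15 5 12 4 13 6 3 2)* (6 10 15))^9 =(0 2 3 6 16)(1 10 15 5 12 4 13 9)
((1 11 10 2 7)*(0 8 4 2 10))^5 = ((0 8 4 2 7 1 11))^5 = (0 1 2 8 11 7 4)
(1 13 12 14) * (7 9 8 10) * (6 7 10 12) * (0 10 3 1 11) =(0 10 3 1 13 6 7 9 8 12 14 11) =[10, 13, 2, 1, 4, 5, 7, 9, 12, 8, 3, 0, 14, 6, 11]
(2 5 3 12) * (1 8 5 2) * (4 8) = (1 4 8 5 3 12) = [0, 4, 2, 12, 8, 3, 6, 7, 5, 9, 10, 11, 1]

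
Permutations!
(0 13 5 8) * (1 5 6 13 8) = (0 8)(1 5)(6 13) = [8, 5, 2, 3, 4, 1, 13, 7, 0, 9, 10, 11, 12, 6]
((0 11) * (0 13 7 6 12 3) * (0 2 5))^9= (13)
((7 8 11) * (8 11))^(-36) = ((7 11))^(-36) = (11)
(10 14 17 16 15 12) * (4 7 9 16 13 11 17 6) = (4 7 9 16 15 12 10 14 6)(11 17 13) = [0, 1, 2, 3, 7, 5, 4, 9, 8, 16, 14, 17, 10, 11, 6, 12, 15, 13]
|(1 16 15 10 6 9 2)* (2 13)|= 8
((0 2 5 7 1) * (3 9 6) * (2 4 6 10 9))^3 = (0 3 7 4 2 1 6 5)(9 10)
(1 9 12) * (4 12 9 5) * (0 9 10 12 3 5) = (0 9 10 12 1)(3 5 4) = [9, 0, 2, 5, 3, 4, 6, 7, 8, 10, 12, 11, 1]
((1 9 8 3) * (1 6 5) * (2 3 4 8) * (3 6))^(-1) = (1 5 6 2 9)(4 8)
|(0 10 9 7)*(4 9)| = 5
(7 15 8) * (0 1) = (0 1)(7 15 8) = [1, 0, 2, 3, 4, 5, 6, 15, 7, 9, 10, 11, 12, 13, 14, 8]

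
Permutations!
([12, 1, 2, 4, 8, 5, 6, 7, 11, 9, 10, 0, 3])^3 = (0 4)(3 11)(8 12)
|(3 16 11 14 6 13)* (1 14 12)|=8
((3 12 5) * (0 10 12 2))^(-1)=(0 2 3 5 12 10)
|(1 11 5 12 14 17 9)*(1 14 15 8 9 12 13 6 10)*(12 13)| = 12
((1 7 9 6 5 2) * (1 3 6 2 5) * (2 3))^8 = (1 3 7 6 9)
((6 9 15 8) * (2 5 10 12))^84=(15)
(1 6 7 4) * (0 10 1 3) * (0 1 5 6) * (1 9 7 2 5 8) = (0 10 8 1)(2 5 6)(3 9 7 4) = [10, 0, 5, 9, 3, 6, 2, 4, 1, 7, 8]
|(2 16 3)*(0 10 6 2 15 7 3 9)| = |(0 10 6 2 16 9)(3 15 7)| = 6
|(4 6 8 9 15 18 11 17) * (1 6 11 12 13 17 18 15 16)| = 30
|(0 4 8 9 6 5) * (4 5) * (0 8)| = |(0 5 8 9 6 4)| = 6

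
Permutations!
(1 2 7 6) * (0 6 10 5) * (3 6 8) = [8, 2, 7, 6, 4, 0, 1, 10, 3, 9, 5] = (0 8 3 6 1 2 7 10 5)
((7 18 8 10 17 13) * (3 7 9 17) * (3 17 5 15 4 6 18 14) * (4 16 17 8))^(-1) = (3 14 7)(4 18 6)(5 9 13 17 16 15)(8 10)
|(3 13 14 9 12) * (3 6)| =6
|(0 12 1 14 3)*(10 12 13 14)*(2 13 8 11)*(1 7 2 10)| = 10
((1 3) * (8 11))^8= (11)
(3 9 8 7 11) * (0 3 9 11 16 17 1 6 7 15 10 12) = [3, 6, 2, 11, 4, 5, 7, 16, 15, 8, 12, 9, 0, 13, 14, 10, 17, 1] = (0 3 11 9 8 15 10 12)(1 6 7 16 17)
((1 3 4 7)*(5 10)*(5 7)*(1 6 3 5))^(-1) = (1 4 3 6 7 10 5) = ((1 5 10 7 6 3 4))^(-1)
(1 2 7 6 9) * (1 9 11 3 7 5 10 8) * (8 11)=(1 2 5 10 11 3 7 6 8)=[0, 2, 5, 7, 4, 10, 8, 6, 1, 9, 11, 3]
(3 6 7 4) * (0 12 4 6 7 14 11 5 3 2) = [12, 1, 0, 7, 2, 3, 14, 6, 8, 9, 10, 5, 4, 13, 11] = (0 12 4 2)(3 7 6 14 11 5)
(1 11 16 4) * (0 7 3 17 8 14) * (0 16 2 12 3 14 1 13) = (0 7 14 16 4 13)(1 11 2 12 3 17 8) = [7, 11, 12, 17, 13, 5, 6, 14, 1, 9, 10, 2, 3, 0, 16, 15, 4, 8]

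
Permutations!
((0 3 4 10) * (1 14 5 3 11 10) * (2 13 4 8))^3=(1 3 13 14 8 4 5 2)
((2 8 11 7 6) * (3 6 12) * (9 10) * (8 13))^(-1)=(2 6 3 12 7 11 8 13)(9 10)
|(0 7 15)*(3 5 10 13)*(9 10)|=|(0 7 15)(3 5 9 10 13)|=15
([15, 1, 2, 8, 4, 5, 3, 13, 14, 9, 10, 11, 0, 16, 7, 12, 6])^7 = [15, 1, 2, 3, 4, 5, 6, 7, 8, 9, 10, 11, 0, 13, 14, 12, 16]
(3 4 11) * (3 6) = [0, 1, 2, 4, 11, 5, 3, 7, 8, 9, 10, 6] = (3 4 11 6)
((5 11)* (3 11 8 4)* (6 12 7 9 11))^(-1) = ((3 6 12 7 9 11 5 8 4))^(-1) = (3 4 8 5 11 9 7 12 6)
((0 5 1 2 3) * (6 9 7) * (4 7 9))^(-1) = ((9)(0 5 1 2 3)(4 7 6))^(-1) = (9)(0 3 2 1 5)(4 6 7)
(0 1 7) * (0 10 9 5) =(0 1 7 10 9 5) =[1, 7, 2, 3, 4, 0, 6, 10, 8, 5, 9]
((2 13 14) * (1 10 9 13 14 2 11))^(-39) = (1 13 11 9 14 10 2)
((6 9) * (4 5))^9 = (4 5)(6 9)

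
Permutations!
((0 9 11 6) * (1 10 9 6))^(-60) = ((0 6)(1 10 9 11))^(-60) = (11)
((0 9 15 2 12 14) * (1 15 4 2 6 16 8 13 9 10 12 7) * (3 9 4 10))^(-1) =(0 14 12 10 9 3)(1 7 2 4 13 8 16 6 15)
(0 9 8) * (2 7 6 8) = (0 9 2 7 6 8) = [9, 1, 7, 3, 4, 5, 8, 6, 0, 2]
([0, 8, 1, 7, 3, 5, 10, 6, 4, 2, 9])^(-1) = (1 2 9 10 6 7 3 4 8)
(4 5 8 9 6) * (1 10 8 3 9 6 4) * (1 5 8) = (1 10)(3 9 4 8 6 5) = [0, 10, 2, 9, 8, 3, 5, 7, 6, 4, 1]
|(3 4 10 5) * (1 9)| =|(1 9)(3 4 10 5)| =4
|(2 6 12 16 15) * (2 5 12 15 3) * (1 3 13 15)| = 20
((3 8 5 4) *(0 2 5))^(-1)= (0 8 3 4 5 2)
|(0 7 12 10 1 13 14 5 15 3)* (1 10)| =|(0 7 12 1 13 14 5 15 3)| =9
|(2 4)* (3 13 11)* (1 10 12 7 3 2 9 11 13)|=20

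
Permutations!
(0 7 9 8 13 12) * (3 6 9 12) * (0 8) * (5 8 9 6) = (0 7 12 9)(3 5 8 13) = [7, 1, 2, 5, 4, 8, 6, 12, 13, 0, 10, 11, 9, 3]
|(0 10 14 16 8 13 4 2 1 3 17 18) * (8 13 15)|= |(0 10 14 16 13 4 2 1 3 17 18)(8 15)|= 22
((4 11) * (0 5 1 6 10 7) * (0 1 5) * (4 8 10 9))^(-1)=((1 6 9 4 11 8 10 7))^(-1)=(1 7 10 8 11 4 9 6)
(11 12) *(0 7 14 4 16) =(0 7 14 4 16)(11 12) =[7, 1, 2, 3, 16, 5, 6, 14, 8, 9, 10, 12, 11, 13, 4, 15, 0]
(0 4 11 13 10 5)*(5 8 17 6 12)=(0 4 11 13 10 8 17 6 12 5)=[4, 1, 2, 3, 11, 0, 12, 7, 17, 9, 8, 13, 5, 10, 14, 15, 16, 6]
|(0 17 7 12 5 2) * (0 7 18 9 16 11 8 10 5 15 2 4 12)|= 14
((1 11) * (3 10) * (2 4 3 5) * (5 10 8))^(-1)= ((1 11)(2 4 3 8 5))^(-1)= (1 11)(2 5 8 3 4)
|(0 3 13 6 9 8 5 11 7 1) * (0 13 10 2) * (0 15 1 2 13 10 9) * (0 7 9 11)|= |(0 3 11 9 8 5)(1 10 13 6 7 2 15)|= 42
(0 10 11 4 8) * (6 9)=(0 10 11 4 8)(6 9)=[10, 1, 2, 3, 8, 5, 9, 7, 0, 6, 11, 4]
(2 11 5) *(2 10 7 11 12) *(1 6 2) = (1 6 2 12)(5 10 7 11) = [0, 6, 12, 3, 4, 10, 2, 11, 8, 9, 7, 5, 1]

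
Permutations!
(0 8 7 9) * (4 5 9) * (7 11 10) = (0 8 11 10 7 4 5 9) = [8, 1, 2, 3, 5, 9, 6, 4, 11, 0, 7, 10]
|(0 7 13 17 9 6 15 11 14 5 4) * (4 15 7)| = 20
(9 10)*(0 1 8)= (0 1 8)(9 10)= [1, 8, 2, 3, 4, 5, 6, 7, 0, 10, 9]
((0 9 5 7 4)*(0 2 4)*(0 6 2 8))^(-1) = (0 8 4 2 6 7 5 9)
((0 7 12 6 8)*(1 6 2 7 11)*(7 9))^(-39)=((0 11 1 6 8)(2 9 7 12))^(-39)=(0 11 1 6 8)(2 9 7 12)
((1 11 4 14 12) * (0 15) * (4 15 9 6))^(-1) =((0 9 6 4 14 12 1 11 15))^(-1) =(0 15 11 1 12 14 4 6 9)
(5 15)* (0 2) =(0 2)(5 15) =[2, 1, 0, 3, 4, 15, 6, 7, 8, 9, 10, 11, 12, 13, 14, 5]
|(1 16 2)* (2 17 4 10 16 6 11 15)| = 20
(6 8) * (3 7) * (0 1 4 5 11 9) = (0 1 4 5 11 9)(3 7)(6 8) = [1, 4, 2, 7, 5, 11, 8, 3, 6, 0, 10, 9]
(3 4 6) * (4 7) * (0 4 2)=(0 4 6 3 7 2)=[4, 1, 0, 7, 6, 5, 3, 2]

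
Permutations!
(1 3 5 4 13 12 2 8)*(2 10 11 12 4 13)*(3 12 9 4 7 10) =[0, 12, 8, 5, 2, 13, 6, 10, 1, 4, 11, 9, 3, 7] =(1 12 3 5 13 7 10 11 9 4 2 8)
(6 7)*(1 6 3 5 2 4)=[0, 6, 4, 5, 1, 2, 7, 3]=(1 6 7 3 5 2 4)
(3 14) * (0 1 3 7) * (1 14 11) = [14, 3, 2, 11, 4, 5, 6, 0, 8, 9, 10, 1, 12, 13, 7] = (0 14 7)(1 3 11)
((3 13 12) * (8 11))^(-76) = ((3 13 12)(8 11))^(-76) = (3 12 13)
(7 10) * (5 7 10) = (10)(5 7) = [0, 1, 2, 3, 4, 7, 6, 5, 8, 9, 10]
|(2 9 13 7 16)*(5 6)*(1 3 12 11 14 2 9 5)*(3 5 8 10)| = |(1 5 6)(2 8 10 3 12 11 14)(7 16 9 13)| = 84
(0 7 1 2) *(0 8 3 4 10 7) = [0, 2, 8, 4, 10, 5, 6, 1, 3, 9, 7] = (1 2 8 3 4 10 7)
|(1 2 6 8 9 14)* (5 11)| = 6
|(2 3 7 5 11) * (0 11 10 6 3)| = 15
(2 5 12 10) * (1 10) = [0, 10, 5, 3, 4, 12, 6, 7, 8, 9, 2, 11, 1] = (1 10 2 5 12)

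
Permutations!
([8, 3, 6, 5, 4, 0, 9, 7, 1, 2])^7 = (0 1 5 8 3)(2 6 9)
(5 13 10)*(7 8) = (5 13 10)(7 8) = [0, 1, 2, 3, 4, 13, 6, 8, 7, 9, 5, 11, 12, 10]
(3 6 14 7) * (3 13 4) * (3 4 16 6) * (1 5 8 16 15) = (1 5 8 16 6 14 7 13 15) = [0, 5, 2, 3, 4, 8, 14, 13, 16, 9, 10, 11, 12, 15, 7, 1, 6]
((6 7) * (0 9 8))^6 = ((0 9 8)(6 7))^6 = (9)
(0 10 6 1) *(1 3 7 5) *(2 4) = (0 10 6 3 7 5 1)(2 4) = [10, 0, 4, 7, 2, 1, 3, 5, 8, 9, 6]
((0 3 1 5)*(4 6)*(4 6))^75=(6)(0 5 1 3)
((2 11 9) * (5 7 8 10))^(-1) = ((2 11 9)(5 7 8 10))^(-1) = (2 9 11)(5 10 8 7)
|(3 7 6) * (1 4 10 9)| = |(1 4 10 9)(3 7 6)| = 12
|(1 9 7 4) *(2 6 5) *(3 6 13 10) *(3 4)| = 10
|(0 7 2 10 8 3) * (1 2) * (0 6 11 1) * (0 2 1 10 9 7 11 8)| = |(0 11 10)(2 9 7)(3 6 8)| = 3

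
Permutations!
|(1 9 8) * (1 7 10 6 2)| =7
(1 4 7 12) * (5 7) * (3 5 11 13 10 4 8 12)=(1 8 12)(3 5 7)(4 11 13 10)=[0, 8, 2, 5, 11, 7, 6, 3, 12, 9, 4, 13, 1, 10]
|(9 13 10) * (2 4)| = 6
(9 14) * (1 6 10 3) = (1 6 10 3)(9 14) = [0, 6, 2, 1, 4, 5, 10, 7, 8, 14, 3, 11, 12, 13, 9]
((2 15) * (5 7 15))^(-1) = (2 15 7 5)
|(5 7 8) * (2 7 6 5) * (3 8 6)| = 6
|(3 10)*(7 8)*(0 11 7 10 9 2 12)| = |(0 11 7 8 10 3 9 2 12)| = 9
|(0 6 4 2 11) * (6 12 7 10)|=|(0 12 7 10 6 4 2 11)|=8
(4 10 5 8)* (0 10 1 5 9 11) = (0 10 9 11)(1 5 8 4) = [10, 5, 2, 3, 1, 8, 6, 7, 4, 11, 9, 0]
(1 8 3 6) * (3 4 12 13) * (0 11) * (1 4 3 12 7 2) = (0 11)(1 8 3 6 4 7 2)(12 13) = [11, 8, 1, 6, 7, 5, 4, 2, 3, 9, 10, 0, 13, 12]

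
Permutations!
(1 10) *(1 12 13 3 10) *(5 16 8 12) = (3 10 5 16 8 12 13) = [0, 1, 2, 10, 4, 16, 6, 7, 12, 9, 5, 11, 13, 3, 14, 15, 8]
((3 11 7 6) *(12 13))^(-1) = (3 6 7 11)(12 13)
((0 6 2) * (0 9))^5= ((0 6 2 9))^5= (0 6 2 9)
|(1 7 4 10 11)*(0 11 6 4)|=|(0 11 1 7)(4 10 6)|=12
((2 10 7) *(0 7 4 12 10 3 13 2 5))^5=(0 5 7)(2 13 3)(4 10 12)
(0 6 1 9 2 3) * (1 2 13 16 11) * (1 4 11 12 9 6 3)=(0 3)(1 6 2)(4 11)(9 13 16 12)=[3, 6, 1, 0, 11, 5, 2, 7, 8, 13, 10, 4, 9, 16, 14, 15, 12]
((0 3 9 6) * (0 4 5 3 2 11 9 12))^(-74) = ((0 2 11 9 6 4 5 3 12))^(-74) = (0 3 4 9 2 12 5 6 11)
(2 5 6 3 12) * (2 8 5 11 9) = (2 11 9)(3 12 8 5 6) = [0, 1, 11, 12, 4, 6, 3, 7, 5, 2, 10, 9, 8]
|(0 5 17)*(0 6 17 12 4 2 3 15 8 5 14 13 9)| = |(0 14 13 9)(2 3 15 8 5 12 4)(6 17)| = 28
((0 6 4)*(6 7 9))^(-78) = (0 9 4 7 6)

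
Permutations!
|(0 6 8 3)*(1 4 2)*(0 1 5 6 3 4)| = 15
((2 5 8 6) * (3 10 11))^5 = ((2 5 8 6)(3 10 11))^5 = (2 5 8 6)(3 11 10)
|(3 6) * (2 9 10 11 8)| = |(2 9 10 11 8)(3 6)| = 10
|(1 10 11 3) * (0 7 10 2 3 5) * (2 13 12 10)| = |(0 7 2 3 1 13 12 10 11 5)| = 10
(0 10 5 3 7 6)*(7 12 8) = (0 10 5 3 12 8 7 6) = [10, 1, 2, 12, 4, 3, 0, 6, 7, 9, 5, 11, 8]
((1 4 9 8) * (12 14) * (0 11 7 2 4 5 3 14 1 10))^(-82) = (0 8 4 7)(1 14 5 12 3)(2 11 10 9)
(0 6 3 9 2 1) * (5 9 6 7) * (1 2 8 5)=(0 7 1)(3 6)(5 9 8)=[7, 0, 2, 6, 4, 9, 3, 1, 5, 8]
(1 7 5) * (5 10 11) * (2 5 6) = (1 7 10 11 6 2 5) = [0, 7, 5, 3, 4, 1, 2, 10, 8, 9, 11, 6]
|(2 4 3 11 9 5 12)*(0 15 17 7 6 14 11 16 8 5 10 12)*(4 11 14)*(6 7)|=|(0 15 17 6 4 3 16 8 5)(2 11 9 10 12)|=45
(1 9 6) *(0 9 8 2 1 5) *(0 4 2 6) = (0 9)(1 8 6 5 4 2) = [9, 8, 1, 3, 2, 4, 5, 7, 6, 0]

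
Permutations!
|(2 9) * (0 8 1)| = |(0 8 1)(2 9)| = 6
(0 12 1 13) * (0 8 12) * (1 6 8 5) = (1 13 5)(6 8 12) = [0, 13, 2, 3, 4, 1, 8, 7, 12, 9, 10, 11, 6, 5]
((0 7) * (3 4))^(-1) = (0 7)(3 4) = ((0 7)(3 4))^(-1)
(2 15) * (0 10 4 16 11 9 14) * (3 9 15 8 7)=[10, 1, 8, 9, 16, 5, 6, 3, 7, 14, 4, 15, 12, 13, 0, 2, 11]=(0 10 4 16 11 15 2 8 7 3 9 14)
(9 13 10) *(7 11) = [0, 1, 2, 3, 4, 5, 6, 11, 8, 13, 9, 7, 12, 10] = (7 11)(9 13 10)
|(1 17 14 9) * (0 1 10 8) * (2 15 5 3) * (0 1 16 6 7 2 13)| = |(0 16 6 7 2 15 5 3 13)(1 17 14 9 10 8)| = 18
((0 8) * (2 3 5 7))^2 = ((0 8)(2 3 5 7))^2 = (8)(2 5)(3 7)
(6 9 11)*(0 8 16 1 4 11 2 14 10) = [8, 4, 14, 3, 11, 5, 9, 7, 16, 2, 0, 6, 12, 13, 10, 15, 1] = (0 8 16 1 4 11 6 9 2 14 10)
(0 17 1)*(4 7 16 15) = [17, 0, 2, 3, 7, 5, 6, 16, 8, 9, 10, 11, 12, 13, 14, 4, 15, 1] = (0 17 1)(4 7 16 15)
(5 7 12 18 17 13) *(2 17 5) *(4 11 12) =(2 17 13)(4 11 12 18 5 7) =[0, 1, 17, 3, 11, 7, 6, 4, 8, 9, 10, 12, 18, 2, 14, 15, 16, 13, 5]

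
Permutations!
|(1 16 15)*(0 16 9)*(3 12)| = 10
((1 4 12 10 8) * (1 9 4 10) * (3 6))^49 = (1 10 8 9 4 12)(3 6)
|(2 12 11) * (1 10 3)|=3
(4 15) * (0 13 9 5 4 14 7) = (0 13 9 5 4 15 14 7) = [13, 1, 2, 3, 15, 4, 6, 0, 8, 5, 10, 11, 12, 9, 7, 14]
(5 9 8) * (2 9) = [0, 1, 9, 3, 4, 2, 6, 7, 5, 8] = (2 9 8 5)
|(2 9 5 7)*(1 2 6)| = 6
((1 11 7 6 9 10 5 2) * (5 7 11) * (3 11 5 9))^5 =((1 9 10 7 6 3 11 5 2))^5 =(1 3 9 11 10 5 7 2 6)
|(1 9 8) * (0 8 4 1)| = |(0 8)(1 9 4)| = 6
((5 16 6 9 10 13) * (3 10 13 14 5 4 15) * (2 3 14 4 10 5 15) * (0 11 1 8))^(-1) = ((0 11 1 8)(2 3 5 16 6 9 13 10 4)(14 15))^(-1) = (0 8 1 11)(2 4 10 13 9 6 16 5 3)(14 15)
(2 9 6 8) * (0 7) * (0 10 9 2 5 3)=(0 7 10 9 6 8 5 3)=[7, 1, 2, 0, 4, 3, 8, 10, 5, 6, 9]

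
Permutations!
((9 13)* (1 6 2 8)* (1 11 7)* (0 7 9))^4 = (0 2 13 6 9 1 11 7 8)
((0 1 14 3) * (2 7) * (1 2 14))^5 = ((0 2 7 14 3))^5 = (14)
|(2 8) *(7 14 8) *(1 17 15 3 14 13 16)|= |(1 17 15 3 14 8 2 7 13 16)|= 10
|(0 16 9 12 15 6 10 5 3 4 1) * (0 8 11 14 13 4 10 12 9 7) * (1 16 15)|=12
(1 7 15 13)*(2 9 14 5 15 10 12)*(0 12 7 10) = [12, 10, 9, 3, 4, 15, 6, 0, 8, 14, 7, 11, 2, 1, 5, 13] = (0 12 2 9 14 5 15 13 1 10 7)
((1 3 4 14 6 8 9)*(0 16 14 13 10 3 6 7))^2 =(0 14)(1 8)(3 13)(4 10)(6 9)(7 16)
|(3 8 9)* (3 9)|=|(9)(3 8)|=2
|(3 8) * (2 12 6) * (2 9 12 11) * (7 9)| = 4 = |(2 11)(3 8)(6 7 9 12)|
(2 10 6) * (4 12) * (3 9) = (2 10 6)(3 9)(4 12) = [0, 1, 10, 9, 12, 5, 2, 7, 8, 3, 6, 11, 4]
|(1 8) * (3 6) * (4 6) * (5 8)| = |(1 5 8)(3 4 6)| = 3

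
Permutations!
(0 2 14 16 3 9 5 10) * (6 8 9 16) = (0 2 14 6 8 9 5 10)(3 16) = [2, 1, 14, 16, 4, 10, 8, 7, 9, 5, 0, 11, 12, 13, 6, 15, 3]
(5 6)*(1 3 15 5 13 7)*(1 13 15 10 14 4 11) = (1 3 10 14 4 11)(5 6 15)(7 13) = [0, 3, 2, 10, 11, 6, 15, 13, 8, 9, 14, 1, 12, 7, 4, 5]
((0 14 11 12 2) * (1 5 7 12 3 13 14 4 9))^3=(0 1 12 4 5 2 9 7)(3 11 14 13)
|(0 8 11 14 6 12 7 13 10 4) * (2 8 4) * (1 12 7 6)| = 10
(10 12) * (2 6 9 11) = [0, 1, 6, 3, 4, 5, 9, 7, 8, 11, 12, 2, 10] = (2 6 9 11)(10 12)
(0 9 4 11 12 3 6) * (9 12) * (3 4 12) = [3, 1, 2, 6, 11, 5, 0, 7, 8, 12, 10, 9, 4] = (0 3 6)(4 11 9 12)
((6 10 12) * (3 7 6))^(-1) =((3 7 6 10 12))^(-1) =(3 12 10 6 7)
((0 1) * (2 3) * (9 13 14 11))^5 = (0 1)(2 3)(9 13 14 11)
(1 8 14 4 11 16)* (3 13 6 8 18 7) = [0, 18, 2, 13, 11, 5, 8, 3, 14, 9, 10, 16, 12, 6, 4, 15, 1, 17, 7] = (1 18 7 3 13 6 8 14 4 11 16)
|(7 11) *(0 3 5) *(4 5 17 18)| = 6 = |(0 3 17 18 4 5)(7 11)|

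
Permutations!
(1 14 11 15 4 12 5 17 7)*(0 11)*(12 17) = (0 11 15 4 17 7 1 14)(5 12) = [11, 14, 2, 3, 17, 12, 6, 1, 8, 9, 10, 15, 5, 13, 0, 4, 16, 7]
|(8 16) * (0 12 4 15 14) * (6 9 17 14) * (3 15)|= |(0 12 4 3 15 6 9 17 14)(8 16)|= 18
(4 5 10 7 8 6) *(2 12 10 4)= [0, 1, 12, 3, 5, 4, 2, 8, 6, 9, 7, 11, 10]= (2 12 10 7 8 6)(4 5)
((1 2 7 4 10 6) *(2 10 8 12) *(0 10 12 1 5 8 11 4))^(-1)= (0 7 2 12 1 8 5 6 10)(4 11)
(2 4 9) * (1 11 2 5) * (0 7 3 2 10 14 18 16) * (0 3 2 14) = (0 7 2 4 9 5 1 11 10)(3 14 18 16) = [7, 11, 4, 14, 9, 1, 6, 2, 8, 5, 0, 10, 12, 13, 18, 15, 3, 17, 16]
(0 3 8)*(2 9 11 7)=(0 3 8)(2 9 11 7)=[3, 1, 9, 8, 4, 5, 6, 2, 0, 11, 10, 7]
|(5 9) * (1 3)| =2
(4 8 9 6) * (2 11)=(2 11)(4 8 9 6)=[0, 1, 11, 3, 8, 5, 4, 7, 9, 6, 10, 2]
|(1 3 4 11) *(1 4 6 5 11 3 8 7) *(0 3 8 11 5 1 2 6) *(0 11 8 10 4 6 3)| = |(1 8 7 2 3 11 6)(4 10)| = 14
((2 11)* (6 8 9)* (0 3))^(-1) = (0 3)(2 11)(6 9 8) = ((0 3)(2 11)(6 8 9))^(-1)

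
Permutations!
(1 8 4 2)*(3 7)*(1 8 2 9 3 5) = (1 2 8 4 9 3 7 5) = [0, 2, 8, 7, 9, 1, 6, 5, 4, 3]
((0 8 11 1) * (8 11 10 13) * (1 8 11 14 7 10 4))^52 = (0 4 11 10 14 1 8 13 7)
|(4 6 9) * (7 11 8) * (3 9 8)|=|(3 9 4 6 8 7 11)|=7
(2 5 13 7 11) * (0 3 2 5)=(0 3 2)(5 13 7 11)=[3, 1, 0, 2, 4, 13, 6, 11, 8, 9, 10, 5, 12, 7]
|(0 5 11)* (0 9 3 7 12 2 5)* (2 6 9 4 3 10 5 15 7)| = |(2 15 7 12 6 9 10 5 11 4 3)| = 11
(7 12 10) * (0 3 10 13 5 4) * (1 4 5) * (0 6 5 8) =(0 3 10 7 12 13 1 4 6 5 8) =[3, 4, 2, 10, 6, 8, 5, 12, 0, 9, 7, 11, 13, 1]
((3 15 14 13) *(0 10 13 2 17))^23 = (0 17 2 14 15 3 13 10)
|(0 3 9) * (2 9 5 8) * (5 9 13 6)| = |(0 3 9)(2 13 6 5 8)| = 15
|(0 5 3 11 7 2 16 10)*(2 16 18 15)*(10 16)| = 6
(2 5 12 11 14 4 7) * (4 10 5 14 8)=[0, 1, 14, 3, 7, 12, 6, 2, 4, 9, 5, 8, 11, 13, 10]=(2 14 10 5 12 11 8 4 7)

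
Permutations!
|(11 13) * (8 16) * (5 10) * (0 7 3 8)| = |(0 7 3 8 16)(5 10)(11 13)| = 10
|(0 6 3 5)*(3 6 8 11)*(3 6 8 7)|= |(0 7 3 5)(6 8 11)|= 12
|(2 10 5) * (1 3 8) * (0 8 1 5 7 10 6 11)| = 6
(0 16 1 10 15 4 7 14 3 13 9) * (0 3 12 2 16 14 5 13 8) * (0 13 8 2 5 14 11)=(0 11)(1 10 15 4 7 14 12 5 8 13 9 3 2 16)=[11, 10, 16, 2, 7, 8, 6, 14, 13, 3, 15, 0, 5, 9, 12, 4, 1]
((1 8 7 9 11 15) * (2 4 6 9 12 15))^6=((1 8 7 12 15)(2 4 6 9 11))^6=(1 8 7 12 15)(2 4 6 9 11)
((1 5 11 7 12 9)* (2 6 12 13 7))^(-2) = (13)(1 12 2 5 9 6 11) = ((1 5 11 2 6 12 9)(7 13))^(-2)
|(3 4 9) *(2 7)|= 6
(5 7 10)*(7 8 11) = (5 8 11 7 10) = [0, 1, 2, 3, 4, 8, 6, 10, 11, 9, 5, 7]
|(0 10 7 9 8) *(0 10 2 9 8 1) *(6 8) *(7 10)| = |(10)(0 2 9 1)(6 8 7)| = 12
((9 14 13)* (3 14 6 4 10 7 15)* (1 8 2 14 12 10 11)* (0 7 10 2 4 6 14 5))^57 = (0 7 15 3 12 2 5)(1 8 4 11)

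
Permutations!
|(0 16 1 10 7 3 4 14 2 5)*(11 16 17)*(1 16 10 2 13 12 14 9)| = |(0 17 11 10 7 3 4 9 1 2 5)(12 14 13)| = 33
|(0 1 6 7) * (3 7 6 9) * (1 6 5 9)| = 6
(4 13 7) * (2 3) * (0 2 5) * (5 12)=[2, 1, 3, 12, 13, 0, 6, 4, 8, 9, 10, 11, 5, 7]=(0 2 3 12 5)(4 13 7)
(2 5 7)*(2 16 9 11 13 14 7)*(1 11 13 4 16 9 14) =(1 11 4 16 14 7 9 13)(2 5) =[0, 11, 5, 3, 16, 2, 6, 9, 8, 13, 10, 4, 12, 1, 7, 15, 14]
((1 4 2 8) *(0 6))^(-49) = (0 6)(1 8 2 4)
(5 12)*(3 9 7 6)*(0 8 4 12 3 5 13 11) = (0 8 4 12 13 11)(3 9 7 6 5) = [8, 1, 2, 9, 12, 3, 5, 6, 4, 7, 10, 0, 13, 11]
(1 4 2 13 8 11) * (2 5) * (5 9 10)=(1 4 9 10 5 2 13 8 11)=[0, 4, 13, 3, 9, 2, 6, 7, 11, 10, 5, 1, 12, 8]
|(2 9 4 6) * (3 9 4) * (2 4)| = |(3 9)(4 6)| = 2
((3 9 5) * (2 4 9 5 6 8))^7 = ((2 4 9 6 8)(3 5))^7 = (2 9 8 4 6)(3 5)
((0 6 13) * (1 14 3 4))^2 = (0 13 6)(1 3)(4 14)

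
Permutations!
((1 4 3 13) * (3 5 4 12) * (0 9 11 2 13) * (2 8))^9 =((0 9 11 8 2 13 1 12 3)(4 5))^9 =(13)(4 5)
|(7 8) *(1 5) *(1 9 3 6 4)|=6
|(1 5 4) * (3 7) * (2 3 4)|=|(1 5 2 3 7 4)|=6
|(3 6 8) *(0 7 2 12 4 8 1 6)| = 14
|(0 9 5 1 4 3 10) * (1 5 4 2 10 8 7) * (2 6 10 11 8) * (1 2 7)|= 11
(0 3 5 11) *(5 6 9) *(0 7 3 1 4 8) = (0 1 4 8)(3 6 9 5 11 7) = [1, 4, 2, 6, 8, 11, 9, 3, 0, 5, 10, 7]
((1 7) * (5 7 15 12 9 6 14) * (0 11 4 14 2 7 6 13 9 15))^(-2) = (15)(0 7 6 14 11 1 2 5 4)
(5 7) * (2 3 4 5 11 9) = (2 3 4 5 7 11 9) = [0, 1, 3, 4, 5, 7, 6, 11, 8, 2, 10, 9]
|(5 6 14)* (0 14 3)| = 5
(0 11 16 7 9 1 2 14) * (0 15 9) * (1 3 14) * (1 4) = [11, 2, 4, 14, 1, 5, 6, 0, 8, 3, 10, 16, 12, 13, 15, 9, 7] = (0 11 16 7)(1 2 4)(3 14 15 9)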